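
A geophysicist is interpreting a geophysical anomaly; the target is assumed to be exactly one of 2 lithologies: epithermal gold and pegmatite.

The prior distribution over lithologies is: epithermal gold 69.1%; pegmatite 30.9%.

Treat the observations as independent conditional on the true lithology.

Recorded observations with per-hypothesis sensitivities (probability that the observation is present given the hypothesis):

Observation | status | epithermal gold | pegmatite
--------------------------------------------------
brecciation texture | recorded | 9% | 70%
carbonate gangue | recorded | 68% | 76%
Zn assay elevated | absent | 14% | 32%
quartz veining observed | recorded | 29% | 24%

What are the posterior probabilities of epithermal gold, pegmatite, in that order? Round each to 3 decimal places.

0.282, 0.718

For each hypothesis, the unnormalized posterior weight is prior × product of the observation likelihoods (using 1 − P(present | H) for each absent observation):
  epithermal gold: 0.691 × 0.09 × 0.68 × (1 − 0.14) × 0.29 = 0.010547
  pegmatite: 0.309 × 0.70 × 0.76 × (1 − 0.32) × 0.24 = 0.026828
Marginal likelihood of the evidence = 0.037375.
P(epithermal gold | evidence) = 0.010547 / 0.037375 ≈ 0.282
P(pegmatite | evidence) = 0.026828 / 0.037375 ≈ 0.718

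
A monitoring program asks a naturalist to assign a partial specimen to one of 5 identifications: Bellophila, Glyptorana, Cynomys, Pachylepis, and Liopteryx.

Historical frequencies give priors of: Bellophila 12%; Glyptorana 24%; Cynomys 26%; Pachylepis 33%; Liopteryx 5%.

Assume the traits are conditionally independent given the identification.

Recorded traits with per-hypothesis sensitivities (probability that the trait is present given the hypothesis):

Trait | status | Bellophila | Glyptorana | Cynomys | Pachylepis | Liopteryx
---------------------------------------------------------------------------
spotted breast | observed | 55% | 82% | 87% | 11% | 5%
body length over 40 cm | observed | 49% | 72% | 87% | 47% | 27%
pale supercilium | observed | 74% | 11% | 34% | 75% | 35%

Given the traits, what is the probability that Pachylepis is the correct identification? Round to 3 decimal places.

0.107

By Bayes' rule with conditional independence, the unnormalized weight for each hypothesis is prior × ∏ likelihoods:
  Bellophila: 0.12 × 0.55 × 0.49 × 0.74 = 0.023932
  Glyptorana: 0.24 × 0.82 × 0.72 × 0.11 = 0.015587
  Cynomys: 0.26 × 0.87 × 0.87 × 0.34 = 0.06691
  Pachylepis: 0.33 × 0.11 × 0.47 × 0.75 = 0.012796
  Liopteryx: 0.05 × 0.05 × 0.27 × 0.35 = 0.00023625
The unnormalized weights sum to 0.11946.
P(Pachylepis | evidence) = 0.012796 / 0.11946 ≈ 0.107.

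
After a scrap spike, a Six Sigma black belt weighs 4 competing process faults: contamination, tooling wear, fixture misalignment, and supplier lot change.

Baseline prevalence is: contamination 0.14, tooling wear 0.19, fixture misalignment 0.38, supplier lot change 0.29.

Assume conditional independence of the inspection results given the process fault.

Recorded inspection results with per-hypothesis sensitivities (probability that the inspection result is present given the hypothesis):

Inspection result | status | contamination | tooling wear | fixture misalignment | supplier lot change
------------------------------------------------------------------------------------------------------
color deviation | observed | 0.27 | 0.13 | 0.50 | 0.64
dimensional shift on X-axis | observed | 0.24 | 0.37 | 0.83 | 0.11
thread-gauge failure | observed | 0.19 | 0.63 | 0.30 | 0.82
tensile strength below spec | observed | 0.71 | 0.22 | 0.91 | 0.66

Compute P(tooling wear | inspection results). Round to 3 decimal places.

0.022

Multiply each prior by the joint likelihood of the inspection result pattern:
  contamination: 0.14 × 0.27 × 0.24 × 0.19 × 0.71 = 0.0012238
  tooling wear: 0.19 × 0.13 × 0.37 × 0.63 × 0.22 = 0.0012667
  fixture misalignment: 0.38 × 0.50 × 0.83 × 0.30 × 0.91 = 0.043052
  supplier lot change: 0.29 × 0.64 × 0.11 × 0.82 × 0.66 = 0.011049
Normalizing constant Z = 0.0012238 + 0.0012667 + 0.043052 + 0.011049 = 0.056592.
P(tooling wear | evidence) = 0.0012667 / 0.056592 ≈ 0.022.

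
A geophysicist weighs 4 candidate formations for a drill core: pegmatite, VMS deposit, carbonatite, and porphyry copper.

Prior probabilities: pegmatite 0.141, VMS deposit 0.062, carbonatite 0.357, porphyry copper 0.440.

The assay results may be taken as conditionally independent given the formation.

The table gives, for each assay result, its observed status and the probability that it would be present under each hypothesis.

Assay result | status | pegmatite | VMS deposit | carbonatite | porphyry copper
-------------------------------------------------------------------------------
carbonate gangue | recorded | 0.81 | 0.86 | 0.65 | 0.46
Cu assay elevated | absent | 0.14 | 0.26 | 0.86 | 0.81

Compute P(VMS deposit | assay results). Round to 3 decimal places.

Multiply each prior by the joint likelihood of the assay result pattern (using 1 − P(present | H) for each absent assay result):
  pegmatite: 0.141 × 0.81 × (1 − 0.14) = 0.098221
  VMS deposit: 0.062 × 0.86 × (1 − 0.26) = 0.039457
  carbonatite: 0.357 × 0.65 × (1 − 0.86) = 0.032487
  porphyry copper: 0.440 × 0.46 × (1 − 0.81) = 0.038456
Marginal likelihood of the evidence = 0.20862.
P(VMS deposit | evidence) = 0.039457 / 0.20862 ≈ 0.189.

0.189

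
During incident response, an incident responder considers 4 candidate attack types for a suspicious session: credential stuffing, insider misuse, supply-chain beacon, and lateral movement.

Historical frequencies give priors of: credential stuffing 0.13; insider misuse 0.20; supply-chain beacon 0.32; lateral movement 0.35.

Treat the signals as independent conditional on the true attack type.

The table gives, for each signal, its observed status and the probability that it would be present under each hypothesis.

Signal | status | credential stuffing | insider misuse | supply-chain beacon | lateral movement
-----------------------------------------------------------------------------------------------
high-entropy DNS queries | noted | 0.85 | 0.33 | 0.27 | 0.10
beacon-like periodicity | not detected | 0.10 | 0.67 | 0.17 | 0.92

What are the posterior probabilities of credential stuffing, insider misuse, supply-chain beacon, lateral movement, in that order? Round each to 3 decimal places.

0.508, 0.111, 0.366, 0.014

Multiply each prior by the joint likelihood of the signal pattern (using 1 − P(present | H) for each absent signal):
  credential stuffing: 0.13 × 0.85 × (1 − 0.10) = 0.09945
  insider misuse: 0.20 × 0.33 × (1 − 0.67) = 0.02178
  supply-chain beacon: 0.32 × 0.27 × (1 − 0.17) = 0.071712
  lateral movement: 0.35 × 0.10 × (1 − 0.92) = 0.0028
Marginal likelihood of the evidence = 0.19574.
P(credential stuffing | evidence) = 0.09945 / 0.19574 ≈ 0.508
P(insider misuse | evidence) = 0.02178 / 0.19574 ≈ 0.111
P(supply-chain beacon | evidence) = 0.071712 / 0.19574 ≈ 0.366
P(lateral movement | evidence) = 0.0028 / 0.19574 ≈ 0.014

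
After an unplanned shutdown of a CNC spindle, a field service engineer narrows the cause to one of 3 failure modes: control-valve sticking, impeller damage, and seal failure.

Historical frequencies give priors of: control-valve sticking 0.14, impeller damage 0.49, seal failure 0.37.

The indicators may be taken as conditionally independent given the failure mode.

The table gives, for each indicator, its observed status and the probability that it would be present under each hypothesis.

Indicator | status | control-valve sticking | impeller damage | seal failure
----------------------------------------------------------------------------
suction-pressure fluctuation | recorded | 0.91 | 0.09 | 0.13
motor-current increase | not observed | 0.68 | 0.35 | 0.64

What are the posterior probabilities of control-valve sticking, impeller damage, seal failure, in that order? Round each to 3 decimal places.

By Bayes' rule with conditional independence, the unnormalized weight for each hypothesis is prior × ∏ likelihoods (using 1 − P(present | H) for each absent indicator):
  control-valve sticking: 0.14 × 0.91 × (1 − 0.68) = 0.040768
  impeller damage: 0.49 × 0.09 × (1 − 0.35) = 0.028665
  seal failure: 0.37 × 0.13 × (1 − 0.64) = 0.017316
Normalizing constant Z = 0.040768 + 0.028665 + 0.017316 = 0.086749.
P(control-valve sticking | evidence) = 0.040768 / 0.086749 ≈ 0.470
P(impeller damage | evidence) = 0.028665 / 0.086749 ≈ 0.330
P(seal failure | evidence) = 0.017316 / 0.086749 ≈ 0.200

0.470, 0.330, 0.200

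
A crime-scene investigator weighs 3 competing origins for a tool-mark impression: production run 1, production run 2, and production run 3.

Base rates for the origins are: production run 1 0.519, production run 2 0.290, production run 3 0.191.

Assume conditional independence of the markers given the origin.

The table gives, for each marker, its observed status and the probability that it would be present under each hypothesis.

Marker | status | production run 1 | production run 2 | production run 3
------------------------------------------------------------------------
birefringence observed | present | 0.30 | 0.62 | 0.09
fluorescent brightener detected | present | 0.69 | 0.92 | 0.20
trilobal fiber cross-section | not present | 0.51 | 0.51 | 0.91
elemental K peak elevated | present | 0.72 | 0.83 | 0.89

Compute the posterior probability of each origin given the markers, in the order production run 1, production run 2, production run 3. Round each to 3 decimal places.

0.359, 0.638, 0.003

By Bayes' rule with conditional independence, the unnormalized weight for each hypothesis is prior × ∏ likelihoods (using 1 − P(present | H) for each absent marker):
  production run 1: 0.519 × 0.30 × 0.69 × (1 − 0.51) × 0.72 = 0.037902
  production run 2: 0.290 × 0.62 × 0.92 × (1 − 0.51) × 0.83 = 0.067275
  production run 3: 0.191 × 0.09 × 0.20 × (1 − 0.91) × 0.89 = 0.00027538
Marginal likelihood of the evidence = 0.10545.
P(production run 1 | evidence) = 0.037902 / 0.10545 ≈ 0.359
P(production run 2 | evidence) = 0.067275 / 0.10545 ≈ 0.638
P(production run 3 | evidence) = 0.00027538 / 0.10545 ≈ 0.003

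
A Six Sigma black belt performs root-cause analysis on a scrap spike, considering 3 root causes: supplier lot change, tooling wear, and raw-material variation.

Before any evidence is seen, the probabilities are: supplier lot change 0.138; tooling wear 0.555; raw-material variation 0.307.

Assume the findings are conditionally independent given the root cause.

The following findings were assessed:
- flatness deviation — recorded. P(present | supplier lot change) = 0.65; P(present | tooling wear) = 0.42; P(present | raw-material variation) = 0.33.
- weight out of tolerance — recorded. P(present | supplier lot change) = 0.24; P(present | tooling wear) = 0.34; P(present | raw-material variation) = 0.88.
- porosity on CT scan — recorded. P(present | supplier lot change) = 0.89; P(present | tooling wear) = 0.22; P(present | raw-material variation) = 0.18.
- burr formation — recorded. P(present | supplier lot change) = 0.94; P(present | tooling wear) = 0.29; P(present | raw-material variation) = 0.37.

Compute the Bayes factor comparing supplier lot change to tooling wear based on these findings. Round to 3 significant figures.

Take the product of per-finding likelihoods under each hypothesis, then divide.
  supplier lot change: 0.65 × 0.24 × 0.89 × 0.94 = 0.13051
  tooling wear: 0.42 × 0.34 × 0.22 × 0.29 = 0.0091106
Bayes factor = 0.13051 / 0.0091106 ≈ 14.3

14.3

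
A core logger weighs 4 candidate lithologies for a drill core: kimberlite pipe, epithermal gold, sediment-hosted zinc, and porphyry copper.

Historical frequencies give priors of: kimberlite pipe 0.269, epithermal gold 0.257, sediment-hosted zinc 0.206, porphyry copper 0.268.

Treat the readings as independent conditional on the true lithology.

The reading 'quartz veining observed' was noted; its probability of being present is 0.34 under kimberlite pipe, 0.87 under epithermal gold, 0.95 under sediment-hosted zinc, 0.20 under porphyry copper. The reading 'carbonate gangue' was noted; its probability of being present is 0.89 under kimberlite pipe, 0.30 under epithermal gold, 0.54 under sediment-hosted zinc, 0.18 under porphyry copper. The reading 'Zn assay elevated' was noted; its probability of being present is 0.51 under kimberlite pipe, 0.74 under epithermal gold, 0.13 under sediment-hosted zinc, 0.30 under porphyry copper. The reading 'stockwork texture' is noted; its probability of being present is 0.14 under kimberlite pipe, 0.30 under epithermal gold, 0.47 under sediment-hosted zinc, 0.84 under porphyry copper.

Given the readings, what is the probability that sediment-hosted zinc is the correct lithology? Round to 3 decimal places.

By Bayes' rule with conditional independence, the unnormalized weight for each hypothesis is prior × ∏ likelihoods:
  kimberlite pipe: 0.269 × 0.34 × 0.89 × 0.51 × 0.14 = 0.0058119
  epithermal gold: 0.257 × 0.87 × 0.30 × 0.74 × 0.30 = 0.014891
  sediment-hosted zinc: 0.206 × 0.95 × 0.54 × 0.13 × 0.47 = 0.0064569
  porphyry copper: 0.268 × 0.20 × 0.18 × 0.30 × 0.84 = 0.0024313
Marginal likelihood of the evidence = 0.029591.
P(sediment-hosted zinc | evidence) = 0.0064569 / 0.029591 ≈ 0.218.

0.218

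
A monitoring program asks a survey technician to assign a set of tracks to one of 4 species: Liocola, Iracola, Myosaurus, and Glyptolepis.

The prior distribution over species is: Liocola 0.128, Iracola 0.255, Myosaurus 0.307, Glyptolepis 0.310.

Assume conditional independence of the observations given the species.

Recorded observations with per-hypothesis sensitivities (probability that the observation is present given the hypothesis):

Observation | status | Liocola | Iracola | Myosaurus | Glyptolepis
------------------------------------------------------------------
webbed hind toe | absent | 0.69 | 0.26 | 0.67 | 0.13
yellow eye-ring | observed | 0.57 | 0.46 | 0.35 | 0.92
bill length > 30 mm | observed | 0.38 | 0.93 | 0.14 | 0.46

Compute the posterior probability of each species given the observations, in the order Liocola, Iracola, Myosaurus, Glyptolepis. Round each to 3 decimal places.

0.041, 0.387, 0.024, 0.548

Multiply each prior by the joint likelihood of the evidence pattern (using 1 − P(present | H) for each absent observation):
  Liocola: 0.128 × (1 − 0.69) × 0.57 × 0.38 = 0.0085947
  Iracola: 0.255 × (1 − 0.26) × 0.46 × 0.93 = 0.080726
  Myosaurus: 0.307 × (1 − 0.67) × 0.35 × 0.14 = 0.0049642
  Glyptolepis: 0.310 × (1 − 0.13) × 0.92 × 0.46 = 0.11414
The unnormalized weights sum to 0.20842.
P(Liocola | evidence) = 0.0085947 / 0.20842 ≈ 0.041
P(Iracola | evidence) = 0.080726 / 0.20842 ≈ 0.387
P(Myosaurus | evidence) = 0.0049642 / 0.20842 ≈ 0.024
P(Glyptolepis | evidence) = 0.11414 / 0.20842 ≈ 0.548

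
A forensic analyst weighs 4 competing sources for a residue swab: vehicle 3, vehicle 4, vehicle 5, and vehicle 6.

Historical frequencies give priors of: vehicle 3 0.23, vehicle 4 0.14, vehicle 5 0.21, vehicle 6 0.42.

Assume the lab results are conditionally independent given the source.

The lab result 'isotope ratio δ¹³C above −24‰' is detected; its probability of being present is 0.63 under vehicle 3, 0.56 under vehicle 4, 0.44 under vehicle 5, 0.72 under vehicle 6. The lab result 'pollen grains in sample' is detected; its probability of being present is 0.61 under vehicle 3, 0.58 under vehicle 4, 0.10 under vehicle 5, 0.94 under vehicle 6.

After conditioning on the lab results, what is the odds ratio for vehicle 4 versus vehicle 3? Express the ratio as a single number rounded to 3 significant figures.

0.514

Posterior odds equal prior odds times the likelihood ratio; only the two competing hypotheses matter.
  vehicle 4: 0.14 × 0.56 × 0.58 = 0.045472
  vehicle 3: 0.23 × 0.63 × 0.61 = 0.088389
Odds(vehicle 4 : vehicle 3) = 0.045472 / 0.088389 ≈ 0.514.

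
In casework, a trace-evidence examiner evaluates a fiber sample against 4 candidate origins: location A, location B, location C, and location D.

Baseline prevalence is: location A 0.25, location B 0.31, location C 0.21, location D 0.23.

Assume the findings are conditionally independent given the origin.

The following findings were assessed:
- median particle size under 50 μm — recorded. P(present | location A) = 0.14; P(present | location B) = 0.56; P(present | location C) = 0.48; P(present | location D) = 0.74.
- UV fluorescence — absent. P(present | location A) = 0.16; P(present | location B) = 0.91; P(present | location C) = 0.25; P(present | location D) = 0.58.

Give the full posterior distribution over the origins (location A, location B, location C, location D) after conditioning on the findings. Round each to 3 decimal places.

0.153, 0.081, 0.394, 0.372

Multiply each prior by the joint likelihood of the evidence pattern (using 1 − P(present | H) for each absent finding):
  location A: 0.25 × 0.14 × (1 − 0.16) = 0.0294
  location B: 0.31 × 0.56 × (1 − 0.91) = 0.015624
  location C: 0.21 × 0.48 × (1 − 0.25) = 0.0756
  location D: 0.23 × 0.74 × (1 − 0.58) = 0.071484
The unnormalized weights sum to 0.19211.
P(location A | evidence) = 0.0294 / 0.19211 ≈ 0.153
P(location B | evidence) = 0.015624 / 0.19211 ≈ 0.081
P(location C | evidence) = 0.0756 / 0.19211 ≈ 0.394
P(location D | evidence) = 0.071484 / 0.19211 ≈ 0.372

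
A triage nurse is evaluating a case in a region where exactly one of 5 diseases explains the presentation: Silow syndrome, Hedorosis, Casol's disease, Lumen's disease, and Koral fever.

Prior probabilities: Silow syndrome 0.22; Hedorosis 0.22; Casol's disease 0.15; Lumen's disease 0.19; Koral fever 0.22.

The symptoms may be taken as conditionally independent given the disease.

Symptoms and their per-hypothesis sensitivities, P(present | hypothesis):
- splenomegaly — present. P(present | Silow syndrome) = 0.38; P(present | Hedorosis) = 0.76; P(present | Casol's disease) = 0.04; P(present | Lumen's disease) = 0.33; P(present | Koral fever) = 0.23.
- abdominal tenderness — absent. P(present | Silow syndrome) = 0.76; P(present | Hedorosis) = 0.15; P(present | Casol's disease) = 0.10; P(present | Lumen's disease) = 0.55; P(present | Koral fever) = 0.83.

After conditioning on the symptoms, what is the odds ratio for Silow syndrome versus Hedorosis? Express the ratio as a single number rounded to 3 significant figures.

0.141

Unnormalized posterior weight (prior times the symptom likelihoods) for each of the two hypotheses (using 1 − P(present | H) for each absent symptom):
  Silow syndrome: 0.22 × 0.38 × (1 − 0.76) = 0.020064
  Hedorosis: 0.22 × 0.76 × (1 − 0.15) = 0.14212
Odds(Silow syndrome : Hedorosis) = 0.020064 / 0.14212 ≈ 0.141.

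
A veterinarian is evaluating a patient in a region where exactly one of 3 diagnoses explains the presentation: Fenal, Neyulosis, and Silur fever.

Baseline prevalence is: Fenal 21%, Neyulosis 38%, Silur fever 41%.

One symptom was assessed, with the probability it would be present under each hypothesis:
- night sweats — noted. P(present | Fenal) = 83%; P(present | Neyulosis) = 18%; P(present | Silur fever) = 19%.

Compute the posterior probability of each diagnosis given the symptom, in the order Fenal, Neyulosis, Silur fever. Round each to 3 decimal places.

0.544, 0.213, 0.243

Multiply each prior by the likelihood of the symptom:
  Fenal: 0.21 × 0.83 = 0.1743
  Neyulosis: 0.38 × 0.18 = 0.0684
  Silur fever: 0.41 × 0.19 = 0.0779
Marginal likelihood of the evidence = 0.3206.
P(Fenal | evidence) = 0.1743 / 0.3206 ≈ 0.544
P(Neyulosis | evidence) = 0.0684 / 0.3206 ≈ 0.213
P(Silur fever | evidence) = 0.0779 / 0.3206 ≈ 0.243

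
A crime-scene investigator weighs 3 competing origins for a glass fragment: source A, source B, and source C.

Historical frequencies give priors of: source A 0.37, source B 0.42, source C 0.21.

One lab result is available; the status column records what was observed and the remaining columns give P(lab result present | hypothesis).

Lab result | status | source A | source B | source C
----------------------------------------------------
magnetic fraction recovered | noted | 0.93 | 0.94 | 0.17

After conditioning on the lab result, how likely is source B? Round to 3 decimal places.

Multiply each prior by the likelihood of the lab result:
  source A: 0.37 × 0.93 = 0.3441
  source B: 0.42 × 0.94 = 0.3948
  source C: 0.21 × 0.17 = 0.0357
Marginal likelihood of the evidence = 0.7746.
P(source B | evidence) = 0.3948 / 0.7746 ≈ 0.510.

0.510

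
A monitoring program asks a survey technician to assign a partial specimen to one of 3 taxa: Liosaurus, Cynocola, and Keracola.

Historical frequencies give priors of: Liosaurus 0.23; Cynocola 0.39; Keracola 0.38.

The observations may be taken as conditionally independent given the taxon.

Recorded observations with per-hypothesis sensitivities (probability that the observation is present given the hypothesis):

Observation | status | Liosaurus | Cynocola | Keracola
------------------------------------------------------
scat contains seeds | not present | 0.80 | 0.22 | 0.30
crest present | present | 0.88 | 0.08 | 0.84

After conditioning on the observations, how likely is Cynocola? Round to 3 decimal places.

Multiply each prior by the joint likelihood of the evidence pattern (using 1 − P(present | H) for each absent observation):
  Liosaurus: 0.23 × (1 − 0.80) × 0.88 = 0.04048
  Cynocola: 0.39 × (1 − 0.22) × 0.08 = 0.024336
  Keracola: 0.38 × (1 − 0.30) × 0.84 = 0.22344
The unnormalized weights sum to 0.28826.
P(Cynocola | evidence) = 0.024336 / 0.28826 ≈ 0.084.

0.084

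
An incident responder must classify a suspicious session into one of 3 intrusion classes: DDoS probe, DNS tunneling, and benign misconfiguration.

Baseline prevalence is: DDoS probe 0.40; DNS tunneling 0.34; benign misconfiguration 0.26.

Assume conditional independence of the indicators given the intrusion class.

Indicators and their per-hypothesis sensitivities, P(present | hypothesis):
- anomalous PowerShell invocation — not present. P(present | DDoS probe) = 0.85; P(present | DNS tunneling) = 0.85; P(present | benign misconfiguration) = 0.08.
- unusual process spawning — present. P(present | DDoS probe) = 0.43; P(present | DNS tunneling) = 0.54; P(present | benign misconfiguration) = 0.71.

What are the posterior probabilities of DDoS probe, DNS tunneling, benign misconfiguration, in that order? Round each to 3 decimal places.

0.116, 0.123, 0.761

Multiply each prior by the joint likelihood of the indicator pattern (using 1 − P(present | H) for each absent indicator):
  DDoS probe: 0.40 × (1 − 0.85) × 0.43 = 0.0258
  DNS tunneling: 0.34 × (1 − 0.85) × 0.54 = 0.02754
  benign misconfiguration: 0.26 × (1 − 0.08) × 0.71 = 0.16983
The unnormalized weights sum to 0.22317.
P(DDoS probe | evidence) = 0.0258 / 0.22317 ≈ 0.116
P(DNS tunneling | evidence) = 0.02754 / 0.22317 ≈ 0.123
P(benign misconfiguration | evidence) = 0.16983 / 0.22317 ≈ 0.761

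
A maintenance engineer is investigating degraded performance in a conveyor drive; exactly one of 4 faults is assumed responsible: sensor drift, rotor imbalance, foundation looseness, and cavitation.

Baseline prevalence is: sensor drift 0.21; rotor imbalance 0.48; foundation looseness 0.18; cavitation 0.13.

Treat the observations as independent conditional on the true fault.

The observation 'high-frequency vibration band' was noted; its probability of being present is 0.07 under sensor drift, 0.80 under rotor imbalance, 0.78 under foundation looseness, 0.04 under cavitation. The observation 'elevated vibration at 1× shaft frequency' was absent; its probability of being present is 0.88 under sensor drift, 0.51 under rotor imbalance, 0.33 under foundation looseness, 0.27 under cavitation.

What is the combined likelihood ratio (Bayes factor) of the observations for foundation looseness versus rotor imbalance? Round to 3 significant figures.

Joint likelihood of the evidence pattern under each hypothesis (using 1 − P(present | H) for each absent observation):
  foundation looseness: 0.78 × (1 − 0.33) = 0.5226
  rotor imbalance: 0.80 × (1 − 0.51) = 0.392
Bayes factor = 0.5226 / 0.392 ≈ 1.33

1.33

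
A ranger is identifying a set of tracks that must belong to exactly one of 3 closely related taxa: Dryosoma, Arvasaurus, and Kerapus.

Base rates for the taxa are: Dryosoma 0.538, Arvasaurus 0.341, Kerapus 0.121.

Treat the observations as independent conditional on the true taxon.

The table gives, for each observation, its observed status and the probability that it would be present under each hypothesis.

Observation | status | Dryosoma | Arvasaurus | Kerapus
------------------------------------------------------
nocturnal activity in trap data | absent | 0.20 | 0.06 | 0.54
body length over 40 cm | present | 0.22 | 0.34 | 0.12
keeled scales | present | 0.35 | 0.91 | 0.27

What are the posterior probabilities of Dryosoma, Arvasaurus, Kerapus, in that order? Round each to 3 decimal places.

Multiply each prior by the joint likelihood of the evidence pattern (using 1 − P(present | H) for each absent observation):
  Dryosoma: 0.538 × (1 − 0.20) × 0.22 × 0.35 = 0.033141
  Arvasaurus: 0.341 × (1 − 0.06) × 0.34 × 0.91 = 0.099175
  Kerapus: 0.121 × (1 − 0.54) × 0.12 × 0.27 = 0.0018034
Marginal likelihood of the evidence = 0.13412.
P(Dryosoma | evidence) = 0.033141 / 0.13412 ≈ 0.247
P(Arvasaurus | evidence) = 0.099175 / 0.13412 ≈ 0.739
P(Kerapus | evidence) = 0.0018034 / 0.13412 ≈ 0.013

0.247, 0.739, 0.013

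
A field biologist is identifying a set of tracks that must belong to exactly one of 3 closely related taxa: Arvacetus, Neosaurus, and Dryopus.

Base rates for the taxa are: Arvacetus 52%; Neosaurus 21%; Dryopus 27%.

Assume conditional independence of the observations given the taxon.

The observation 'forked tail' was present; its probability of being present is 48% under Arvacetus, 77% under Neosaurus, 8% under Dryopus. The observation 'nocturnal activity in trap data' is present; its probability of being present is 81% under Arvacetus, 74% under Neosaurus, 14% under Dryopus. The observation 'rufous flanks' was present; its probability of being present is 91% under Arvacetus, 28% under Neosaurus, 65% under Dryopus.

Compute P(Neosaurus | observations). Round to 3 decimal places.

By Bayes' rule with conditional independence, the unnormalized weight for each hypothesis is prior × ∏ likelihoods:
  Arvacetus: 0.52 × 0.48 × 0.81 × 0.91 = 0.18398
  Neosaurus: 0.21 × 0.77 × 0.74 × 0.28 = 0.033504
  Dryopus: 0.27 × 0.08 × 0.14 × 0.65 = 0.0019656
The unnormalized weights sum to 0.21945.
P(Neosaurus | evidence) = 0.033504 / 0.21945 ≈ 0.153.

0.153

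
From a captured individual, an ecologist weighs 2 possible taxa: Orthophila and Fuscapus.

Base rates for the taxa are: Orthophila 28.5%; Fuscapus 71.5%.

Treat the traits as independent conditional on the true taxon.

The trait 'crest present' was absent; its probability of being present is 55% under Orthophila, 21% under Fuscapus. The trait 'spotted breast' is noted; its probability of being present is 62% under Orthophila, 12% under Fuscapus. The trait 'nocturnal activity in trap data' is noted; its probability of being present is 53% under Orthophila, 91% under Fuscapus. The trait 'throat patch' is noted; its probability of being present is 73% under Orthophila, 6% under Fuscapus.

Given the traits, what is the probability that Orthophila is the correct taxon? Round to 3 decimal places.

Multiply each prior by the joint likelihood of the trait pattern (using 1 − P(present | H) for each absent trait):
  Orthophila: 0.285 × (1 − 0.55) × 0.62 × 0.53 × 0.73 = 0.030764
  Fuscapus: 0.715 × (1 − 0.21) × 0.12 × 0.91 × 0.06 = 0.0037009
The unnormalized weights sum to 0.034465.
P(Orthophila | evidence) = 0.030764 / 0.034465 ≈ 0.893.

0.893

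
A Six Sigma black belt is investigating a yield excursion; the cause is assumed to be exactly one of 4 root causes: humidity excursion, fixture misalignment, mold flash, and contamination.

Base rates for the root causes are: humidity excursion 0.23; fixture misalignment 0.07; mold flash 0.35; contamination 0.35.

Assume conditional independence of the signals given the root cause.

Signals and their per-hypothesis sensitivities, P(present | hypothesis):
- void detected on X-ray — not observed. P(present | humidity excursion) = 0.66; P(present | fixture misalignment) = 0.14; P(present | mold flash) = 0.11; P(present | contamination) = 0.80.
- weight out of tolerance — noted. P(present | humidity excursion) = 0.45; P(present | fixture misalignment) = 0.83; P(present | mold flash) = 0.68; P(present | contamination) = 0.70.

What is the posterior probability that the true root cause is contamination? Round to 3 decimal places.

0.142

By Bayes' rule with conditional independence, the unnormalized weight for each hypothesis is prior × ∏ likelihoods (using 1 − P(present | H) for each absent signal):
  humidity excursion: 0.23 × (1 − 0.66) × 0.45 = 0.03519
  fixture misalignment: 0.07 × (1 − 0.14) × 0.83 = 0.049966
  mold flash: 0.35 × (1 − 0.11) × 0.68 = 0.21182
  contamination: 0.35 × (1 − 0.80) × 0.70 = 0.049
Marginal likelihood of the evidence = 0.34598.
P(contamination | evidence) = 0.049 / 0.34598 ≈ 0.142.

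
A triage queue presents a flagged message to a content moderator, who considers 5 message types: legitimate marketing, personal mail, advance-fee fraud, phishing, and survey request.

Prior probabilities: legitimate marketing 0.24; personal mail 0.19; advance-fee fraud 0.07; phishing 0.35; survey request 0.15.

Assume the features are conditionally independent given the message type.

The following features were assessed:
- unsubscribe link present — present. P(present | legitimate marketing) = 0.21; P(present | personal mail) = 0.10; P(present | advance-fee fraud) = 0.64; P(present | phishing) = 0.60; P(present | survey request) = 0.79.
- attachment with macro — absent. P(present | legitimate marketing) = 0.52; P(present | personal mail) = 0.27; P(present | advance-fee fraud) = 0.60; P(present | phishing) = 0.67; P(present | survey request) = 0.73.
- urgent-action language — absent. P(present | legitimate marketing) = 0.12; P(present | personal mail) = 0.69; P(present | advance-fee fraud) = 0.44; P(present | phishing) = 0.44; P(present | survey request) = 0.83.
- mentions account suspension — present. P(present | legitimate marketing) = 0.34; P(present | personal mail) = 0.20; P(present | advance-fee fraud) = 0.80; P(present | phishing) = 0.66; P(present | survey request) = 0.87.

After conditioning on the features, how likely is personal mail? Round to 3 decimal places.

For each hypothesis, the unnormalized posterior weight is prior × product of the feature likelihoods (using 1 − P(present | H) for each absent feature):
  legitimate marketing: 0.24 × 0.21 × (1 − 0.52) × (1 − 0.12) × 0.34 = 0.0072382
  personal mail: 0.19 × 0.10 × (1 − 0.27) × (1 − 0.69) × 0.20 = 0.00085994
  advance-fee fraud: 0.07 × 0.64 × (1 − 0.60) × (1 − 0.44) × 0.80 = 0.0080282
  phishing: 0.35 × 0.60 × (1 − 0.67) × (1 − 0.44) × 0.66 = 0.025613
  survey request: 0.15 × 0.79 × (1 − 0.73) × (1 − 0.83) × 0.87 = 0.0047321
Normalizing constant Z = 0.0072382 + 0.00085994 + 0.0080282 + 0.025613 + 0.0047321 = 0.046472.
P(personal mail | evidence) = 0.00085994 / 0.046472 ≈ 0.019.

0.019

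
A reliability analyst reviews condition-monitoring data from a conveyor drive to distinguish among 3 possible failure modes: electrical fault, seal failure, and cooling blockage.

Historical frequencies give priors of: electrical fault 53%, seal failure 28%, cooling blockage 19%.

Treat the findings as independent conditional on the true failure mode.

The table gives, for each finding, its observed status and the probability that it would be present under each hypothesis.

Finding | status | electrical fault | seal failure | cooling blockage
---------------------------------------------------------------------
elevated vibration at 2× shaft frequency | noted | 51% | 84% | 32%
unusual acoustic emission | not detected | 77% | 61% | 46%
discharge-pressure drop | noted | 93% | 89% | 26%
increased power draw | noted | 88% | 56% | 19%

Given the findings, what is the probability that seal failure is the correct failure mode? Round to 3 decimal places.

For each hypothesis, the unnormalized posterior weight is prior × product of the finding likelihoods (using 1 − P(present | H) for each absent finding):
  electrical fault: 0.53 × 0.51 × (1 − 0.77) × 0.93 × 0.88 = 0.050879
  seal failure: 0.28 × 0.84 × (1 − 0.61) × 0.89 × 0.56 = 0.045717
  cooling blockage: 0.19 × 0.32 × (1 − 0.46) × 0.26 × 0.19 = 0.0016219
Marginal likelihood of the evidence = 0.098218.
P(seal failure | evidence) = 0.045717 / 0.098218 ≈ 0.465.

0.465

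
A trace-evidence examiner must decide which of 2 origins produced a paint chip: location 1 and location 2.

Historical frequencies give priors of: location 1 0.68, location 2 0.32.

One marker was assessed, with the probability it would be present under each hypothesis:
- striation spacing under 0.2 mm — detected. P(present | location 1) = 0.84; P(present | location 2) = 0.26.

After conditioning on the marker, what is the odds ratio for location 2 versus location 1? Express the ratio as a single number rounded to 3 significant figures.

Unnormalized posterior weight (prior times the marker likelihood) for each of the two hypotheses:
  location 2: 0.32 × 0.26 = 0.0832
  location 1: 0.68 × 0.84 = 0.5712
Posterior odds = 0.0832 / 0.5712 ≈ 0.146.

0.146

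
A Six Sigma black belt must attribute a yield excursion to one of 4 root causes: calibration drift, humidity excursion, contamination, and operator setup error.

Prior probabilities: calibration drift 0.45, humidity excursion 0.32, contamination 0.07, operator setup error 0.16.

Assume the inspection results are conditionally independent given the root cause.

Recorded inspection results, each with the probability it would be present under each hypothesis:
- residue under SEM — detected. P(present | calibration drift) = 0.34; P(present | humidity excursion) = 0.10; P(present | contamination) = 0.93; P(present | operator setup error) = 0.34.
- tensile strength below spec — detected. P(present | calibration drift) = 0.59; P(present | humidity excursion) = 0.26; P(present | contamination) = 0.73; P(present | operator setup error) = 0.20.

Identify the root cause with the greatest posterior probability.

Multiply each prior by the joint likelihood of the inspection result pattern:
  calibration drift: 0.45 × 0.34 × 0.59 = 0.09027
  humidity excursion: 0.32 × 0.10 × 0.26 = 0.00832
  contamination: 0.07 × 0.93 × 0.73 = 0.047523
  operator setup error: 0.16 × 0.34 × 0.20 = 0.01088
The unnormalized weights sum to 0.15699.
P(calibration drift | evidence) ≈ 0.09027 / 0.15699 ≈ 0.575
P(humidity excursion | evidence) ≈ 0.00832 / 0.15699 ≈ 0.053
P(contamination | evidence) ≈ 0.047523 / 0.15699 ≈ 0.303
P(operator setup error | evidence) ≈ 0.01088 / 0.15699 ≈ 0.069
The largest is 0.575, so calibration drift is most probable.

calibration drift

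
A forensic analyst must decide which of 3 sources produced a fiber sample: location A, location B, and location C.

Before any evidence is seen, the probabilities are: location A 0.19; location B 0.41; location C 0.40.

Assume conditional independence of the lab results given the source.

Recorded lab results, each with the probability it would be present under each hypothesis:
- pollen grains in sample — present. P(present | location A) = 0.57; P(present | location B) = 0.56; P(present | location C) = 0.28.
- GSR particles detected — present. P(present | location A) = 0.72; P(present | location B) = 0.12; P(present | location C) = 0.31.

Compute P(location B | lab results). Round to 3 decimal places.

For each hypothesis, the unnormalized posterior weight is prior × product of the lab result likelihoods:
  location A: 0.19 × 0.57 × 0.72 = 0.077976
  location B: 0.41 × 0.56 × 0.12 = 0.027552
  location C: 0.40 × 0.28 × 0.31 = 0.03472
The unnormalized weights sum to 0.14025.
P(location B | evidence) = 0.027552 / 0.14025 ≈ 0.196.

0.196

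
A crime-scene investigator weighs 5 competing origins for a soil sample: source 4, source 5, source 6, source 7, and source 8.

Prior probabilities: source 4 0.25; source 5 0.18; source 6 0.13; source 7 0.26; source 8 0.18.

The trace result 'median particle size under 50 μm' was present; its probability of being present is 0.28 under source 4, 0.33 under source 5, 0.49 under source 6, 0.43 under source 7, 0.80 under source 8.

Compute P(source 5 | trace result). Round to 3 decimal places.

For each hypothesis, the unnormalized posterior weight is prior × likelihood:
  source 4: 0.25 × 0.28 = 0.07
  source 5: 0.18 × 0.33 = 0.0594
  source 6: 0.13 × 0.49 = 0.0637
  source 7: 0.26 × 0.43 = 0.1118
  source 8: 0.18 × 0.80 = 0.144
Normalizing constant Z = 0.07 + 0.0594 + 0.0637 + 0.1118 + 0.144 = 0.4489.
P(source 5 | evidence) = 0.0594 / 0.4489 ≈ 0.132.

0.132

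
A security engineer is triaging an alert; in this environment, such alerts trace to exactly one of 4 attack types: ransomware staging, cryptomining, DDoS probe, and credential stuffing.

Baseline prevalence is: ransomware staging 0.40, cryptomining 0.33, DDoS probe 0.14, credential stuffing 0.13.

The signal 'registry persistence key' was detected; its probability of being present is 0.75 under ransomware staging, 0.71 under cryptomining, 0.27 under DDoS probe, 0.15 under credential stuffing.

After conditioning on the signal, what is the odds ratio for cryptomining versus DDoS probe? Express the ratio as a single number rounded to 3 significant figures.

The normalizing constant cancels in an odds ratio, so compute prior × likelihood for the two hypotheses only:
  cryptomining: 0.33 × 0.71 = 0.2343
  DDoS probe: 0.14 × 0.27 = 0.0378
Posterior odds = 0.2343 / 0.0378 ≈ 6.20.

6.20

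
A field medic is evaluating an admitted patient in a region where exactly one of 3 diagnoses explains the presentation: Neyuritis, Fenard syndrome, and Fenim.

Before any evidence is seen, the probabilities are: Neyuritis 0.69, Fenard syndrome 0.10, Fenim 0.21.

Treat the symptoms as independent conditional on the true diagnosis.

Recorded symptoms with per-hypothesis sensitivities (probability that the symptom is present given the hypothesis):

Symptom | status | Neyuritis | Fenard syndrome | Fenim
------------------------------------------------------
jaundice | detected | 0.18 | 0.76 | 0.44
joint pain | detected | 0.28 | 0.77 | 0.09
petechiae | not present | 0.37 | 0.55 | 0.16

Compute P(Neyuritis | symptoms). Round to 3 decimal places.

0.397

Multiply each prior by the joint likelihood of the symptom pattern (using 1 − P(present | H) for each absent symptom):
  Neyuritis: 0.69 × 0.18 × 0.28 × (1 − 0.37) = 0.021909
  Fenard syndrome: 0.10 × 0.76 × 0.77 × (1 − 0.55) = 0.026334
  Fenim: 0.21 × 0.44 × 0.09 × (1 − 0.16) = 0.0069854
Normalizing constant Z = 0.021909 + 0.026334 + 0.0069854 = 0.055228.
P(Neyuritis | evidence) = 0.021909 / 0.055228 ≈ 0.397.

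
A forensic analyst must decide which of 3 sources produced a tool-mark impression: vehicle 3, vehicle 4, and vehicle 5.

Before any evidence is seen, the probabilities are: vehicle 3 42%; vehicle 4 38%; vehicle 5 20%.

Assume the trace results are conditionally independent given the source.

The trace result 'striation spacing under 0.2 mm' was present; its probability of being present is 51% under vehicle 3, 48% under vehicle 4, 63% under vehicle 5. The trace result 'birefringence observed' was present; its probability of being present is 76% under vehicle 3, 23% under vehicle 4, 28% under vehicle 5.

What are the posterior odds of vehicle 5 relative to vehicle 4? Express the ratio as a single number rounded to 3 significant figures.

0.841

Unnormalized posterior weight (prior times the trace result likelihoods) for each of the two hypotheses:
  vehicle 5: 0.20 × 0.63 × 0.28 = 0.03528
  vehicle 4: 0.38 × 0.48 × 0.23 = 0.041952
Posterior odds = 0.03528 / 0.041952 ≈ 0.841.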